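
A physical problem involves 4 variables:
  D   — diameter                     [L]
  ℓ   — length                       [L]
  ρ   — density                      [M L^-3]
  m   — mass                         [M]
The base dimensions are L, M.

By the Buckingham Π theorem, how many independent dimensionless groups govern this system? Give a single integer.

2

Dimensional matrix (L×M by D×ℓ×ρ×m):
  L: [ 1  1 -3  0]
  M: [ 0  0  1  1]
Row reduction gives pivot columns D,ρ; rank = 2
n=4, r=2 ⇒ 2 dimensionless groups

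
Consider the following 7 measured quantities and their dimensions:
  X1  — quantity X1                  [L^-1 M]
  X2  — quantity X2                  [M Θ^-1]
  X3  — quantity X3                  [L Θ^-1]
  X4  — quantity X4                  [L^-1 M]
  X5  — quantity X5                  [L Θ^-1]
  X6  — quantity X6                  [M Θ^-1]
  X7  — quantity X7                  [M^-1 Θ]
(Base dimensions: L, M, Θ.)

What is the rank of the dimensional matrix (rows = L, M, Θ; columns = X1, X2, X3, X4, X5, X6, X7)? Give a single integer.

Write exponents as rows L,M,Θ / cols X1,X2,X3,X4,X5,X6,X7:
  L: [-1  0  1 -1  1  0  0]
  M: [ 1  1  0  1  0  1 -1]
  Θ: [ 0 -1 -1  0 -1 -1  1]
RREF → pivots at {X1,X2} ⇒ r = 2

2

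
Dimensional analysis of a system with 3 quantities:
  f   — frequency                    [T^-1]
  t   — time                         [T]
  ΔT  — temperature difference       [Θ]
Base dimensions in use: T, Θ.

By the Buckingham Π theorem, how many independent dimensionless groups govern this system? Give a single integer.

Dimensional matrix (T×Θ by f×t×ΔT):
  T: [-1  1  0]
  Θ: [ 0  0  1]
Row reduction gives pivot columns f,ΔT; rank = 2
3 vars − rank 2 = 1 Π group

1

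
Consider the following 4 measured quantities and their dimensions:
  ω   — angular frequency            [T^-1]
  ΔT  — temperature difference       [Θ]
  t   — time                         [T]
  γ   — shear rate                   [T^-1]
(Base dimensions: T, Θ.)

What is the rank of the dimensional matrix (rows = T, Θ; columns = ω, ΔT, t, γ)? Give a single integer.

2

Write exponents as rows T,Θ / cols ω,ΔT,t,γ:
  T: [-1  0  1 -1]
  Θ: [ 0  1  0  0]
Row reduction gives pivot columns ω,ΔT; rank = 2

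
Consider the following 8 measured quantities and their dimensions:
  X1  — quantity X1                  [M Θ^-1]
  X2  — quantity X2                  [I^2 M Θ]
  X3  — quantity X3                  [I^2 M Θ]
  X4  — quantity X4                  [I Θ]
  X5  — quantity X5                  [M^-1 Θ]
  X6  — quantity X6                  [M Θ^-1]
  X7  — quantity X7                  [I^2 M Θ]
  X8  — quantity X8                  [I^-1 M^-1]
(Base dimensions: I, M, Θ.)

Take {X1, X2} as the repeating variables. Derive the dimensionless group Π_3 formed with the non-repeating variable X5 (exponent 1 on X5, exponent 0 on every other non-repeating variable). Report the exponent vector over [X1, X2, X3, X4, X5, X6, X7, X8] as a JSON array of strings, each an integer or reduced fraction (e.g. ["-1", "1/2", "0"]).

Write exponents as rows I,M,Θ / cols X1,X2,X3,X4,X5,X6,X7,X8:
  I: [ 0  2  2  1  0  0  2 -1]
  M: [ 1  1  1  0 -1  1  1 -1]
  Θ: [-1  1  1  1  1 -1  1  0]
Row reduction gives pivot columns X1,X2; rank = 2
Pivot set = {X1,X2}, free = {X3,X4,X5,X6,X7,X8}
RREF:
  r0: [   1    0    0 -1/2   -1    1    0 -1/2]
  r1: [   0    1    1  1/2    0    0    1 -1/2]
  r2: [   0    0    0    0    0    0    0    0]
Fix exponent of X5 at 1, X3 at 0, X4 at 0, X6 at 0, X7 at 0, X8 at 0; solve each RREF row for its pivot's exponent:
  r0: exp(X1) + (-1)·1 = 0 ⇒ exp(X1) = 1
  r1: exp(X2) + (0)·1 = 0 ⇒ exp(X2) = 0
Π_3 = X1 · X5

["1", "0", "0", "0", "1", "0", "0", "0"]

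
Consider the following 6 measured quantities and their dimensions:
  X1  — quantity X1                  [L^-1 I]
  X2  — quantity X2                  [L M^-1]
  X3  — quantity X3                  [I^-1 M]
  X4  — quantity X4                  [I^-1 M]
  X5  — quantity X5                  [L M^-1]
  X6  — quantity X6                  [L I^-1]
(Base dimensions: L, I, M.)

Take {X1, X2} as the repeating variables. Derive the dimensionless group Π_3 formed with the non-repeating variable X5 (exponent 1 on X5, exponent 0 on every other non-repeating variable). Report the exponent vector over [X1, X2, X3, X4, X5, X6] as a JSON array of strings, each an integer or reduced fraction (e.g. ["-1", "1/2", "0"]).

Dimensional matrix (L×I×M by X1×X2×X3×X4×X5×X6):
  L: [-1  1  0  0  1  1]
  I: [ 1  0 -1 -1  0 -1]
  M: [ 0 -1  1  1 -1  0]
Row reduction gives pivot columns X1,X2; rank = 2
Repeat: X1,X2; free: X3,X4,X5,X6
RREF:
  r0: [   1    0   -1   -1    0   -1]
  r1: [   0    1   -1   -1    1    0]
  r2: [   0    0    0    0    0    0]
Fix exponent of X5 at 1, X3 at 0, X4 at 0, X6 at 0; solve each RREF row for its pivot's exponent:
  r0: exp(X1) + (0)·1 = 0 ⇒ exp(X1) = 0
  r1: exp(X2) + (1)·1 = 0 ⇒ exp(X2) = -1
Π_3 = X2^-1 · X5

["0", "-1", "0", "0", "1", "0"]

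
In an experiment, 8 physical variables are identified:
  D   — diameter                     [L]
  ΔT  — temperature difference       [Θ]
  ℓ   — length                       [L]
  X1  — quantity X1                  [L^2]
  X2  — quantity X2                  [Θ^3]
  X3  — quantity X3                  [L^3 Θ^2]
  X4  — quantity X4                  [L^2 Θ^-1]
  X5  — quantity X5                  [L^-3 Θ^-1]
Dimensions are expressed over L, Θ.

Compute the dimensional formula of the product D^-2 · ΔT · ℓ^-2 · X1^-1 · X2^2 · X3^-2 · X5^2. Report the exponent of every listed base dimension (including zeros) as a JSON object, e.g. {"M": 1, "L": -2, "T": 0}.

{"L": -18, "Θ": 1}

Write exponents as rows L,Θ / cols D,ΔT,ℓ,X1,X2,X3,X4,X5:
  L: [ 1  0  1  2  0  3  2 -3]
  Θ: [ 0  1  0  0  3  2 -1 -1]
  [L]: (-2)·1+(1)·0+(-2)·1+(-1)·2+(2)·0+(-2)·3+(2)·-3 = -18
  [Θ]: (-2)·0+(1)·1+(-2)·0+(-1)·0+(2)·3+(-2)·2+(2)·-1 = 1
⇒ L^-18 Θ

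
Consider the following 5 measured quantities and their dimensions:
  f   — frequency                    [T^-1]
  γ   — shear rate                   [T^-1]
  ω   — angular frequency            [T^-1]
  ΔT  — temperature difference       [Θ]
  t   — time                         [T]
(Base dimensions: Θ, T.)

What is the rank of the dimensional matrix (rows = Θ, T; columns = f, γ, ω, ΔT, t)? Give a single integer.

Exponent matrix [Θ,T] × [f,γ,ω,ΔT,t]:
  Θ: [ 0  0  0  1  0]
  T: [-1 -1 -1  0  1]
RREF → pivots at {f,ΔT} ⇒ r = 2

2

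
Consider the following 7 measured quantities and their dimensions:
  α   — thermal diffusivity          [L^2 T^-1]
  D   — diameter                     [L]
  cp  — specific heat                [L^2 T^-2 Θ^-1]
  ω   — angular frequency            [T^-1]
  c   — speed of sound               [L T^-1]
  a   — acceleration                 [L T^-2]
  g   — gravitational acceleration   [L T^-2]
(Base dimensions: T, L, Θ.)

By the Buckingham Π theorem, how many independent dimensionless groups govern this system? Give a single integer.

4

Dimensional matrix (T×L×Θ by α×D×cp×ω×c×a×g):
  T: [-1  0 -2 -1 -1 -2 -2]
  L: [ 2  1  2  0  1  1  1]
  Θ: [ 0  0 -1  0  0  0  0]
RREF → pivots at {α,D,cp} ⇒ r = 3
n=7, r=3 ⇒ 4 dimensionless groups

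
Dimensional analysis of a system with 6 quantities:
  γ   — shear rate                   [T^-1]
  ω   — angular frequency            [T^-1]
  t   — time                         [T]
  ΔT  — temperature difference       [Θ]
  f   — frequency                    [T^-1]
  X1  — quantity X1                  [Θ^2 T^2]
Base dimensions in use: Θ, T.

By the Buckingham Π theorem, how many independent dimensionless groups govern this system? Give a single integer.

4

Dimensional matrix (Θ×T by γ×ω×t×ΔT×f×X1):
  Θ: [ 0  0  0  1  0  2]
  T: [-1 -1  1  0 -1  2]
Row reduction gives pivot columns γ,ΔT; rank = 2
6 vars − rank 2 = 4 Π groups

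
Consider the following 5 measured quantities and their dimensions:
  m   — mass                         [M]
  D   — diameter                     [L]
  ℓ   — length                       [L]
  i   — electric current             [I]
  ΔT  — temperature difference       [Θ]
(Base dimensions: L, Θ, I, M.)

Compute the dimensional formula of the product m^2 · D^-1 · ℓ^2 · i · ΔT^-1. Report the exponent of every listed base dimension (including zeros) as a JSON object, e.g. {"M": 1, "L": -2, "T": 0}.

{"L": 1, "Θ": -1, "I": 1, "M": 2}

Exponent matrix [L,Θ,I,M] × [m,D,ℓ,i,ΔT]:
  L: [ 0  1  1  0  0]
  Θ: [ 0  0  0  0  1]
  I: [ 0  0  0  1  0]
  M: [ 1  0  0  0  0]
  [L]: (2)·0+(-1)·1+(2)·1+(1)·0+(-1)·0 = 1
  [Θ]: (2)·0+(-1)·0+(2)·0+(1)·0+(-1)·1 = -1
  [I]: (2)·0+(-1)·0+(2)·0+(1)·1+(-1)·0 = 1
  [M]: (2)·1+(-1)·0+(2)·0+(1)·0+(-1)·0 = 2
⇒ L Θ^-1 I M^2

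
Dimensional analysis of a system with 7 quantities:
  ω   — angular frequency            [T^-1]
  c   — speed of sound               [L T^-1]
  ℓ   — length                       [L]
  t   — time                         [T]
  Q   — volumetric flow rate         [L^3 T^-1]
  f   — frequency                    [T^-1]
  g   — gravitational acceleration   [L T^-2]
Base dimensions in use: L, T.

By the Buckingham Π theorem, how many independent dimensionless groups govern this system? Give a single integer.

Write exponents as rows L,T / cols ω,c,ℓ,t,Q,f,g:
  L: [ 0  1  1  0  3  0  1]
  T: [-1 -1  0  1 -1 -1 -2]
Echelon form has 2 nonzero rows (pivots: ω,c)
7 vars − rank 2 = 5 Π groups

5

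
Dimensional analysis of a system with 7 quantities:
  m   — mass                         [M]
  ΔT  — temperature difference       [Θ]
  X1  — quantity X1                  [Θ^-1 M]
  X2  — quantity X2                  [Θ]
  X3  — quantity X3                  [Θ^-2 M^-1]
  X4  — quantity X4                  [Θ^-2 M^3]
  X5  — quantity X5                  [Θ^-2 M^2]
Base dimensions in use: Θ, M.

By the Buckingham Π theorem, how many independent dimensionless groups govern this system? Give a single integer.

Write exponents as rows Θ,M / cols m,ΔT,X1,X2,X3,X4,X5:
  Θ: [ 0  1 -1  1 -2 -2 -2]
  M: [ 1  0  1  0 -1  3  2]
RREF → pivots at {m,ΔT} ⇒ r = 2
7 vars − rank 2 = 5 Π groups

5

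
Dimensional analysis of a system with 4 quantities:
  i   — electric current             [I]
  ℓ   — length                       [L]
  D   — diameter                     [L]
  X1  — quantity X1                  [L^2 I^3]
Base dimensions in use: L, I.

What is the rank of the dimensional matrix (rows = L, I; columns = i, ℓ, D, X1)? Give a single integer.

Write exponents as rows L,I / cols i,ℓ,D,X1:
  L: [ 0  1  1  2]
  I: [ 1  0  0  3]
Echelon form has 2 nonzero rows (pivots: i,ℓ)

2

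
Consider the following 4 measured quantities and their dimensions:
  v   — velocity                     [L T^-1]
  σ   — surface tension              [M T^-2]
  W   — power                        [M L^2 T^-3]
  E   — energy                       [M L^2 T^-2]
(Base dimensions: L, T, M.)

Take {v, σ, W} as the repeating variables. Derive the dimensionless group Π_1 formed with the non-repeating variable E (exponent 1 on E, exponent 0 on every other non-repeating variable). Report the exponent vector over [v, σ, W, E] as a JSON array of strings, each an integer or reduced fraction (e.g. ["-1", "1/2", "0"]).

Exponent matrix [L,T,M] × [v,σ,W,E]:
  L: [ 1  0  2  2]
  T: [-1 -2 -3 -2]
  M: [ 0  1  1  1]
RREF → pivots at {v,σ,W} ⇒ r = 3
Repeat: v,σ,W; free: E
RREF:
  r0: [   1    0    0   -2]
  r1: [   0    1    0   -1]
  r2: [   0    0    1    2]
Fix exponent of E at 1; solve each RREF row for its pivot's exponent:
  r0: exp(v) + (-2)·1 = 0 ⇒ exp(v) = 2
  r1: exp(σ) + (-1)·1 = 0 ⇒ exp(σ) = 1
  r2: exp(W) + (2)·1 = 0 ⇒ exp(W) = -2
Π_1 = v^2 · σ · W^-2 · E

["2", "1", "-2", "1"]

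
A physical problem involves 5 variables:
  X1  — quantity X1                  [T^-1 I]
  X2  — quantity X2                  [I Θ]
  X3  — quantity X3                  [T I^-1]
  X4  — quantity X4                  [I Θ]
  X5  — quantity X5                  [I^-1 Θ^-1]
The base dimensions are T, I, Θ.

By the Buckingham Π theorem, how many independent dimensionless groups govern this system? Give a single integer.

Dimensional matrix (T×I×Θ by X1×X2×X3×X4×X5):
  T: [-1  0  1  0  0]
  I: [ 1  1 -1  1 -1]
  Θ: [ 0  1  0  1 -1]
RREF → pivots at {X1,X2} ⇒ r = 2
5 vars − rank 2 = 3 Π groups

3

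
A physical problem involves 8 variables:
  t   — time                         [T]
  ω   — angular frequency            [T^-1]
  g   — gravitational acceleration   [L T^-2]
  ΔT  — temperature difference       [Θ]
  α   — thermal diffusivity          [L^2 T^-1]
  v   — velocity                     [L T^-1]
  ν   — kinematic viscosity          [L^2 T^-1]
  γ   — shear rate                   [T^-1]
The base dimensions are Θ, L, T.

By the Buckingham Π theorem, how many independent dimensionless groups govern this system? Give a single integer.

5

Dimensional matrix (Θ×L×T by t×ω×g×ΔT×α×v×ν×γ):
  Θ: [ 0  0  0  1  0  0  0  0]
  L: [ 0  0  1  0  2  1  2  0]
  T: [ 1 -1 -2  0 -1 -1 -1 -1]
Row reduction gives pivot columns t,g,ΔT; rank = 3
8 vars − rank 3 = 5 Π groups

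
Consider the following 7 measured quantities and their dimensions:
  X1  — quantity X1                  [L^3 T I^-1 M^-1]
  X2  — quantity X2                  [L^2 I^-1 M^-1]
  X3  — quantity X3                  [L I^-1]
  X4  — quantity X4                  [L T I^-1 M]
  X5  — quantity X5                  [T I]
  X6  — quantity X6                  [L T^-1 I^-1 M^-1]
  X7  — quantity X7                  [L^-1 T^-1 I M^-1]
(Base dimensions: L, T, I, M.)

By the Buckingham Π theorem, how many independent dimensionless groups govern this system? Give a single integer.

Dimensional matrix (L×T×I×M by X1×X2×X3×X4×X5×X6×X7):
  L: [ 3  2  1  1  0  1 -1]
  T: [ 1  0  0  1  1 -1 -1]
  I: [-1 -1 -1 -1  1 -1  1]
  M: [-1 -1  0  1  0 -1 -1]
Row reduction gives pivot columns X1,X2,X3; rank = 3
7 vars − rank 3 = 4 Π groups

4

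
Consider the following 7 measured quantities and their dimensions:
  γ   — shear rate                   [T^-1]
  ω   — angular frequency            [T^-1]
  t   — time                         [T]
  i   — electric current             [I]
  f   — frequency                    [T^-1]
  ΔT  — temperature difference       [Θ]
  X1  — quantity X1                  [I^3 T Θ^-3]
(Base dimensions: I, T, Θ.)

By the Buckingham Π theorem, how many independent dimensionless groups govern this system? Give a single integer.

4

Write exponents as rows I,T,Θ / cols γ,ω,t,i,f,ΔT,X1:
  I: [ 0  0  0  1  0  0  3]
  T: [-1 -1  1  0 -1  0  1]
  Θ: [ 0  0  0  0  0  1 -3]
Echelon form has 3 nonzero rows (pivots: γ,i,ΔT)
n=7, r=3 ⇒ 4 dimensionless groups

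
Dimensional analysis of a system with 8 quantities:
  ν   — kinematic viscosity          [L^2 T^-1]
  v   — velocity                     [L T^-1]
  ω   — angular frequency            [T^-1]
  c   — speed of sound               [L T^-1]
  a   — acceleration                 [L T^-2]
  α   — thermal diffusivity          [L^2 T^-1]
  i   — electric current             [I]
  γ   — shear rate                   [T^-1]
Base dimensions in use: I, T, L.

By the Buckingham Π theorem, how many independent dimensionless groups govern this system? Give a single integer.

5

Write exponents as rows I,T,L / cols ν,v,ω,c,a,α,i,γ:
  I: [ 0  0  0  0  0  0  1  0]
  T: [-1 -1 -1 -1 -2 -1  0 -1]
  L: [ 2  1  0  1  1  2  0  0]
Echelon form has 3 nonzero rows (pivots: ν,v,i)
Π count = n − r = 8 − 3 = 5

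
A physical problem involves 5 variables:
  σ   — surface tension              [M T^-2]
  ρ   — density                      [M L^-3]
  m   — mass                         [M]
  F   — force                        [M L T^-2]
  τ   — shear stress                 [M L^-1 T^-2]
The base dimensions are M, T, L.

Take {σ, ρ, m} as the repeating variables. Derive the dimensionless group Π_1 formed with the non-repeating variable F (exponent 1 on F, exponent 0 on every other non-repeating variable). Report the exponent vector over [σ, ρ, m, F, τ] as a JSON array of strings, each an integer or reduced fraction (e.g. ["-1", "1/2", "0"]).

Exponent matrix [M,T,L] × [σ,ρ,m,F,τ]:
  M: [ 1  1  1  1  1]
  T: [-2  0  0 -2 -2]
  L: [ 0 -3  0  1 -1]
Row reduction gives pivot columns σ,ρ,m; rank = 3
Pivot set = {σ,ρ,m}, free = {F,τ}
RREF:
  r0: [   1    0    0    1    1]
  r1: [   0    1    0 -1/3  1/3]
  r2: [   0    0    1  1/3 -1/3]
Fix exponent of F at 1, τ at 0; solve each RREF row for its pivot's exponent:
  r0: exp(σ) + (1)·1 = 0 ⇒ exp(σ) = -1
  r1: exp(ρ) + (-1/3)·1 = 0 ⇒ exp(ρ) = 1/3
  r2: exp(m) + (1/3)·1 = 0 ⇒ exp(m) = -1/3
Π_1 = σ^-1 · ρ^(1/3) · m^(-1/3) · F

["-1", "1/3", "-1/3", "1", "0"]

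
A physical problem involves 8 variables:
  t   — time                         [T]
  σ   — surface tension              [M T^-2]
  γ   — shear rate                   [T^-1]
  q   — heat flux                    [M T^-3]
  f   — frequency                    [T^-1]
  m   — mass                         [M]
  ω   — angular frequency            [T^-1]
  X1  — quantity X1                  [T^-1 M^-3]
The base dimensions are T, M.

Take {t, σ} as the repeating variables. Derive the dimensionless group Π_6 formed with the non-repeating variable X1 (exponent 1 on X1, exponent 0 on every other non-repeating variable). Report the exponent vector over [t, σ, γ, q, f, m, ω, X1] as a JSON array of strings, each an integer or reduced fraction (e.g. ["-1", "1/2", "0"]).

Write exponents as rows T,M / cols t,σ,γ,q,f,m,ω,X1:
  T: [ 1 -2 -1 -3 -1  0 -1 -1]
  M: [ 0  1  0  1  0  1  0 -3]
Echelon form has 2 nonzero rows (pivots: t,σ)
Repeat: t,σ; free: γ,q,f,m,ω,X1
RREF:
  r0: [   1    0   -1   -1   -1    2   -1   -7]
  r1: [   0    1    0    1    0    1    0   -3]
Fix exponent of X1 at 1, γ at 0, q at 0, f at 0, m at 0, ω at 0; solve each RREF row for its pivot's exponent:
  r0: exp(t) + (-7)·1 = 0 ⇒ exp(t) = 7
  r1: exp(σ) + (-3)·1 = 0 ⇒ exp(σ) = 3
Π_6 = t^7 · σ^3 · X1

["7", "3", "0", "0", "0", "0", "0", "1"]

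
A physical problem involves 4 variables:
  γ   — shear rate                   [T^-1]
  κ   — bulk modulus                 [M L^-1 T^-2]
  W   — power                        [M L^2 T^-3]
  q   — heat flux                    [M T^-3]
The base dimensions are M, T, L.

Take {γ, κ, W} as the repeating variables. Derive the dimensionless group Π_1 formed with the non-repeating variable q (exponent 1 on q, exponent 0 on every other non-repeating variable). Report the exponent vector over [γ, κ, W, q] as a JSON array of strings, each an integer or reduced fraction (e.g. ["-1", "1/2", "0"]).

Write exponents as rows M,T,L / cols γ,κ,W,q:
  M: [ 0  1  1  1]
  T: [-1 -2 -3 -3]
  L: [ 0 -1  2  0]
Echelon form has 3 nonzero rows (pivots: γ,κ,W)
Repeat: γ,κ,W; free: q
RREF:
  r0: [   1    0    0  2/3]
  r1: [   0    1    0  2/3]
  r2: [   0    0    1  1/3]
Fix exponent of q at 1; solve each RREF row for its pivot's exponent:
  r0: exp(γ) + (2/3)·1 = 0 ⇒ exp(γ) = -2/3
  r1: exp(κ) + (2/3)·1 = 0 ⇒ exp(κ) = -2/3
  r2: exp(W) + (1/3)·1 = 0 ⇒ exp(W) = -1/3
Π_1 = γ^(-2/3) · κ^(-2/3) · W^(-1/3) · q

["-2/3", "-2/3", "-1/3", "1"]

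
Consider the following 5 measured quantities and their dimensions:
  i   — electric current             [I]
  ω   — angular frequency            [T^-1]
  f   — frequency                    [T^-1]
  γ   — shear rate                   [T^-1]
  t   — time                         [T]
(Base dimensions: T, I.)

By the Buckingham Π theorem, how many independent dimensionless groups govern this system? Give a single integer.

3

Exponent matrix [T,I] × [i,ω,f,γ,t]:
  T: [ 0 -1 -1 -1  1]
  I: [ 1  0  0  0  0]
Row reduction gives pivot columns i,ω; rank = 2
n=5, r=2 ⇒ 3 dimensionless groups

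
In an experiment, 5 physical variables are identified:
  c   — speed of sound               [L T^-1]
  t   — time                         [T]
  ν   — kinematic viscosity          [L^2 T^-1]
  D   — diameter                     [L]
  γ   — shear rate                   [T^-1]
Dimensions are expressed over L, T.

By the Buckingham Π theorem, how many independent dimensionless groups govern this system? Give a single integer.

Dimensional matrix (L×T by c×t×ν×D×γ):
  L: [ 1  0  2  1  0]
  T: [-1  1 -1  0 -1]
RREF → pivots at {c,t} ⇒ r = 2
5 vars − rank 2 = 3 Π groups

3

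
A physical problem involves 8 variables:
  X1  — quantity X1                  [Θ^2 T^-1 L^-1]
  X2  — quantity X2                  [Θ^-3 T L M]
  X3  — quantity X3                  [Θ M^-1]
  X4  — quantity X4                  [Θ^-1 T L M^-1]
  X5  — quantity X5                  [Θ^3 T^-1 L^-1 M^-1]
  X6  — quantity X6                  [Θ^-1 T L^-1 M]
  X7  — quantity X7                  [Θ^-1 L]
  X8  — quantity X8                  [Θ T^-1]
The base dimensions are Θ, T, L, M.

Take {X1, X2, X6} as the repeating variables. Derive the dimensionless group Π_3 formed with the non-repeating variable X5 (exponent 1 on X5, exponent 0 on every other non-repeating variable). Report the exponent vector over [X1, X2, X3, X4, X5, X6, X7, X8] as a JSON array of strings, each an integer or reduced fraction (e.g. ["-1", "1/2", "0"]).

["0", "1", "0", "0", "1", "0", "0", "0"]

Dimensional matrix (Θ×T×L×M by X1×X2×X3×X4×X5×X6×X7×X8):
  Θ: [ 2 -3  1 -1  3 -1 -1  1]
  T: [-1  1  0  1 -1  1  0 -1]
  L: [-1  1  0  1 -1 -1  1  0]
  M: [ 0  1 -1 -1 -1  1  0  0]
RREF → pivots at {X1,X2,X6} ⇒ r = 3
Pivot set = {X1,X2,X6}, free = {X3,X4,X5,X7,X8}
RREF:
  r0: [   1    0   -1   -2    0    0    0    1]
  r1: [   0    1   -1   -1   -1    0  1/2  1/2]
  r2: [   0    0    0    0    0    1 -1/2 -1/2]
  r3: [   0    0    0    0    0    0    0    0]
Fix exponent of X5 at 1, X3 at 0, X4 at 0, X7 at 0, X8 at 0; solve each RREF row for its pivot's exponent:
  r0: exp(X1) + (0)·1 = 0 ⇒ exp(X1) = 0
  r1: exp(X2) + (-1)·1 = 0 ⇒ exp(X2) = 1
  r2: exp(X6) + (0)·1 = 0 ⇒ exp(X6) = 0
Π_3 = X2 · X5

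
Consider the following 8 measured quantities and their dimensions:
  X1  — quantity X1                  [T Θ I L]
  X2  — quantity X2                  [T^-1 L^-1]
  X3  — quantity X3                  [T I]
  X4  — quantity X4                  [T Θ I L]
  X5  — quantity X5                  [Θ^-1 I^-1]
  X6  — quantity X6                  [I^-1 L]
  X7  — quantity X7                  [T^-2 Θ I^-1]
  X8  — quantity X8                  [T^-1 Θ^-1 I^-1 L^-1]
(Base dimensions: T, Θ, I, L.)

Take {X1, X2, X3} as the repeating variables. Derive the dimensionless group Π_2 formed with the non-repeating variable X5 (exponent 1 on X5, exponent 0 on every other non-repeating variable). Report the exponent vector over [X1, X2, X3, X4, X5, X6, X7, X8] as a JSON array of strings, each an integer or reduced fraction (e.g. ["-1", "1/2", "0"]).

["1", "1", "0", "0", "1", "0", "0", "0"]

Dimensional matrix (T×Θ×I×L by X1×X2×X3×X4×X5×X6×X7×X8):
  T: [ 1 -1  1  1  0  0 -2 -1]
  Θ: [ 1  0  0  1 -1  0  1 -1]
  I: [ 1  0  1  1 -1 -1 -1 -1]
  L: [ 1 -1  0  1  0  1  0 -1]
Row reduction gives pivot columns X1,X2,X3; rank = 3
Repeat: X1,X2,X3; free: X4,X5,X6,X7,X8
RREF:
  r0: [   1    0    0    1   -1    0    1   -1]
  r1: [   0    1    0    0   -1   -1    1    0]
  r2: [   0    0    1    0    0   -1   -2    0]
  r3: [   0    0    0    0    0    0    0    0]
Fix exponent of X5 at 1, X4 at 0, X6 at 0, X7 at 0, X8 at 0; solve each RREF row for its pivot's exponent:
  r0: exp(X1) + (-1)·1 = 0 ⇒ exp(X1) = 1
  r1: exp(X2) + (-1)·1 = 0 ⇒ exp(X2) = 1
  r2: exp(X3) + (0)·1 = 0 ⇒ exp(X3) = 0
Π_2 = X1 · X2 · X5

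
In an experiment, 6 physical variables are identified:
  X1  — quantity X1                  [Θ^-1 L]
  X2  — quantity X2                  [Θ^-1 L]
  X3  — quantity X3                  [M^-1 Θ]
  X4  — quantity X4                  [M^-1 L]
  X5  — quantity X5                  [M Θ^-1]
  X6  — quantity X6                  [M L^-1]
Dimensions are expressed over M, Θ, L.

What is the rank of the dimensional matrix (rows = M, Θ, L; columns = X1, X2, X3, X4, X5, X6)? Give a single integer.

Dimensional matrix (M×Θ×L by X1×X2×X3×X4×X5×X6):
  M: [ 0  0 -1 -1  1  1]
  Θ: [-1 -1  1  0 -1  0]
  L: [ 1  1  0  1  0 -1]
RREF → pivots at {X1,X3} ⇒ r = 2

2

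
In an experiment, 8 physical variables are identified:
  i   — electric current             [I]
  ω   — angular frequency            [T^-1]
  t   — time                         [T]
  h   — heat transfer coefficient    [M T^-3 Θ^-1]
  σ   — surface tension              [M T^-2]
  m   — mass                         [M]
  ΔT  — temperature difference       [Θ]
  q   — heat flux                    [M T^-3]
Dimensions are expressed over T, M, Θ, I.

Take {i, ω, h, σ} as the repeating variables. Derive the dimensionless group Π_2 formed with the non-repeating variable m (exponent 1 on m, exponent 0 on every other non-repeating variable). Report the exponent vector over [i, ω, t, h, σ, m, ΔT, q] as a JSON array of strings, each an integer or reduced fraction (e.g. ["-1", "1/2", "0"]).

Dimensional matrix (T×M×Θ×I by i×ω×t×h×σ×m×ΔT×q):
  T: [ 0 -1  1 -3 -2  0  0 -3]
  M: [ 0  0  0  1  1  1  0  1]
  Θ: [ 0  0  0 -1  0  0  1  0]
  I: [ 1  0  0  0  0  0  0  0]
Echelon form has 4 nonzero rows (pivots: i,ω,h,σ)
Repeat: i,ω,h,σ; free: t,m,ΔT,q
RREF:
  r0: [   1    0    0    0    0    0    0    0]
  r1: [   0    1   -1    0    0   -2    1    1]
  r2: [   0    0    0    1    0    0   -1    0]
  r3: [   0    0    0    0    1    1    1    1]
Fix exponent of m at 1, t at 0, ΔT at 0, q at 0; solve each RREF row for its pivot's exponent:
  r0: exp(i) + (0)·1 = 0 ⇒ exp(i) = 0
  r1: exp(ω) + (-2)·1 = 0 ⇒ exp(ω) = 2
  r2: exp(h) + (0)·1 = 0 ⇒ exp(h) = 0
  r3: exp(σ) + (1)·1 = 0 ⇒ exp(σ) = -1
Π_2 = ω^2 · σ^-1 · m

["0", "2", "0", "0", "-1", "1", "0", "0"]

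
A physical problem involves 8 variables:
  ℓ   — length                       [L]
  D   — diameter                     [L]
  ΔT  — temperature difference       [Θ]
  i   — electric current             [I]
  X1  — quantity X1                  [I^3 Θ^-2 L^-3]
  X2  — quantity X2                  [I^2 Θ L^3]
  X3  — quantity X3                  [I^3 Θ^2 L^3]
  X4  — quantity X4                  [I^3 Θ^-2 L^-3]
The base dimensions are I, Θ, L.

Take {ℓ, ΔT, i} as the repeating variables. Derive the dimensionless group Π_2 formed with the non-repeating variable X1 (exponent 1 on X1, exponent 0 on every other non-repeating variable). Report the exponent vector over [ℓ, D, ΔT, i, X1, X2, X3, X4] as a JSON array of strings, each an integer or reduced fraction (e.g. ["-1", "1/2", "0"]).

["3", "0", "2", "-3", "1", "0", "0", "0"]

Dimensional matrix (I×Θ×L by ℓ×D×ΔT×i×X1×X2×X3×X4):
  I: [ 0  0  0  1  3  2  3  3]
  Θ: [ 0  0  1  0 -2  1  2 -2]
  L: [ 1  1  0  0 -3  3  3 -3]
Row reduction gives pivot columns ℓ,ΔT,i; rank = 3
Repeat: ℓ,ΔT,i; free: D,X1,X2,X3,X4
RREF:
  r0: [   1    1    0    0   -3    3    3   -3]
  r1: [   0    0    1    0   -2    1    2   -2]
  r2: [   0    0    0    1    3    2    3    3]
Fix exponent of X1 at 1, D at 0, X2 at 0, X3 at 0, X4 at 0; solve each RREF row for its pivot's exponent:
  r0: exp(ℓ) + (-3)·1 = 0 ⇒ exp(ℓ) = 3
  r1: exp(ΔT) + (-2)·1 = 0 ⇒ exp(ΔT) = 2
  r2: exp(i) + (3)·1 = 0 ⇒ exp(i) = -3
Π_2 = ℓ^3 · ΔT^2 · i^-3 · X1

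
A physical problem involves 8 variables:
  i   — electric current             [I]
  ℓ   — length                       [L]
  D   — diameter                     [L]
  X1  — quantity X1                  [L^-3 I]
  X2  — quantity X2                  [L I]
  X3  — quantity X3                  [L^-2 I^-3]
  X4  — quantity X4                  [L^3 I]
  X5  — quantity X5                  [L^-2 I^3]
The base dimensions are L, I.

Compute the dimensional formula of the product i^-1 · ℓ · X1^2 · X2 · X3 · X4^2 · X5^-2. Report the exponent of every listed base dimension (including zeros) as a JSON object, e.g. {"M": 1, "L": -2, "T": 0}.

{"L": 4, "I": -5}

Write exponents as rows L,I / cols i,ℓ,D,X1,X2,X3,X4,X5:
  L: [ 0  1  1 -3  1 -2  3 -2]
  I: [ 1  0  0  1  1 -3  1  3]
  [L]: (-1)·0+(1)·1+(2)·-3+(1)·1+(1)·-2+(2)·3+(-2)·-2 = 4
  [I]: (-1)·1+(1)·0+(2)·1+(1)·1+(1)·-3+(2)·1+(-2)·3 = -5
⇒ L^4 I^-5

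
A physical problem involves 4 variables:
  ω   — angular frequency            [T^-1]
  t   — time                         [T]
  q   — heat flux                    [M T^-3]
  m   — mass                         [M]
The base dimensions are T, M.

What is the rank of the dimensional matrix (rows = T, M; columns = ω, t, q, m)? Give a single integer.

Exponent matrix [T,M] × [ω,t,q,m]:
  T: [-1  1 -3  0]
  M: [ 0  0  1  1]
Echelon form has 2 nonzero rows (pivots: ω,q)

2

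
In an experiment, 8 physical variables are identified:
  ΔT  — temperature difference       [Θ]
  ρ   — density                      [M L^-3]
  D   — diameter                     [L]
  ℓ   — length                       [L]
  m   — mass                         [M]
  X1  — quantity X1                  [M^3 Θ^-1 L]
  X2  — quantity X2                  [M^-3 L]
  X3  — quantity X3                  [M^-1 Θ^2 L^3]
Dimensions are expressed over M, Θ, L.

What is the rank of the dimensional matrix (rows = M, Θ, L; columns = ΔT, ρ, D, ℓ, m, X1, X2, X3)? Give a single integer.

Write exponents as rows M,Θ,L / cols ΔT,ρ,D,ℓ,m,X1,X2,X3:
  M: [ 0  1  0  0  1  3 -3 -1]
  Θ: [ 1  0  0  0  0 -1  0  2]
  L: [ 0 -3  1  1  0  1  1  3]
Echelon form has 3 nonzero rows (pivots: ΔT,ρ,D)

3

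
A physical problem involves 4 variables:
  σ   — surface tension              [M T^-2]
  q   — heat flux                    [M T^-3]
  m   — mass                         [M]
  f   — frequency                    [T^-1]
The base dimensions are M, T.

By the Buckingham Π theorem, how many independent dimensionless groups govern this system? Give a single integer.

2

Write exponents as rows M,T / cols σ,q,m,f:
  M: [ 1  1  1  0]
  T: [-2 -3  0 -1]
Row reduction gives pivot columns σ,q; rank = 2
Π count = n − r = 4 − 2 = 2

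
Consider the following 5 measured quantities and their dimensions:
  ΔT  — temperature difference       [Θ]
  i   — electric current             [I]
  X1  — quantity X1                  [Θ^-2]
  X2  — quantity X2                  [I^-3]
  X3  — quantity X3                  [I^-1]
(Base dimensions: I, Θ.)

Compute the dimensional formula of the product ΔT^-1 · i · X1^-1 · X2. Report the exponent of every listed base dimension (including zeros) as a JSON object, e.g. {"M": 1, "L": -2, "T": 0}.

{"I": -2, "Θ": 1}

Dimensional matrix (I×Θ by ΔT×i×X1×X2×X3):
  I: [ 0  1  0 -3 -1]
  Θ: [ 1  0 -2  0  0]
  [I]: (-1)·0+(1)·1+(-1)·0+(1)·-3 = -2
  [Θ]: (-1)·1+(1)·0+(-1)·-2+(1)·0 = 1
⇒ I^-2 Θ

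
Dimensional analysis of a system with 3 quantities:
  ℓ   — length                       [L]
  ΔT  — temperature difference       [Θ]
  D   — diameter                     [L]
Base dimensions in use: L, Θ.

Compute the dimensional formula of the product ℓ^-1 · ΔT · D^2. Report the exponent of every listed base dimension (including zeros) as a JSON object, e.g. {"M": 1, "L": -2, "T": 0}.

{"L": 1, "Θ": 1}

Dimensional matrix (L×Θ by ℓ×ΔT×D):
  L: [ 1  0  1]
  Θ: [ 0  1  0]
  [L]: (-1)·1+(1)·0+(2)·1 = 1
  [Θ]: (-1)·0+(1)·1+(2)·0 = 1
⇒ L Θ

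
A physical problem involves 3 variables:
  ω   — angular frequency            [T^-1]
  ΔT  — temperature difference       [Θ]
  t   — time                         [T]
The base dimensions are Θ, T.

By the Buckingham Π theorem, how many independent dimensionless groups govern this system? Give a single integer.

1

Dimensional matrix (Θ×T by ω×ΔT×t):
  Θ: [ 0  1  0]
  T: [-1  0  1]
Row reduction gives pivot columns ω,ΔT; rank = 2
3 vars − rank 2 = 1 Π group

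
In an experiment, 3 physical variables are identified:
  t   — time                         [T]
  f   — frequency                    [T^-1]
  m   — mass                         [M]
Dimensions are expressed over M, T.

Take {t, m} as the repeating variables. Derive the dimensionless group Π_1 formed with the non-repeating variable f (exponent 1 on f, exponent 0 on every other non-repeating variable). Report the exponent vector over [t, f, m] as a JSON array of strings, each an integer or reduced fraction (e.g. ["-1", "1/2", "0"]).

["1", "1", "0"]

Exponent matrix [M,T] × [t,f,m]:
  M: [ 0  0  1]
  T: [ 1 -1  0]
Echelon form has 2 nonzero rows (pivots: t,m)
Repeat: t,m; free: f
RREF:
  r0: [   1   -1    0]
  r1: [   0    0    1]
Fix exponent of f at 1; solve each RREF row for its pivot's exponent:
  r0: exp(t) + (-1)·1 = 0 ⇒ exp(t) = 1
  r1: exp(m) + (0)·1 = 0 ⇒ exp(m) = 0
Π_1 = t · f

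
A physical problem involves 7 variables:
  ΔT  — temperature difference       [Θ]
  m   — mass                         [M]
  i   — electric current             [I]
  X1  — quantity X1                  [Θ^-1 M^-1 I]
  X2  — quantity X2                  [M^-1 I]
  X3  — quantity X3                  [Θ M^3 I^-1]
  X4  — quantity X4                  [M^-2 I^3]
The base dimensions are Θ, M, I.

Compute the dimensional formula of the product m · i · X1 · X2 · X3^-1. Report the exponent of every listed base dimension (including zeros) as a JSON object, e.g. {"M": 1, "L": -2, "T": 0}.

Exponent matrix [Θ,M,I] × [ΔT,m,i,X1,X2,X3,X4]:
  Θ: [ 1  0  0 -1  0  1  0]
  M: [ 0  1  0 -1 -1  3 -2]
  I: [ 0  0  1  1  1 -1  3]
  [Θ]: (1)·0+(1)·0+(1)·-1+(1)·0+(-1)·1 = -2
  [M]: (1)·1+(1)·0+(1)·-1+(1)·-1+(-1)·3 = -4
  [I]: (1)·0+(1)·1+(1)·1+(1)·1+(-1)·-1 = 4
⇒ Θ^-2 M^-4 I^4

{"Θ": -2, "M": -4, "I": 4}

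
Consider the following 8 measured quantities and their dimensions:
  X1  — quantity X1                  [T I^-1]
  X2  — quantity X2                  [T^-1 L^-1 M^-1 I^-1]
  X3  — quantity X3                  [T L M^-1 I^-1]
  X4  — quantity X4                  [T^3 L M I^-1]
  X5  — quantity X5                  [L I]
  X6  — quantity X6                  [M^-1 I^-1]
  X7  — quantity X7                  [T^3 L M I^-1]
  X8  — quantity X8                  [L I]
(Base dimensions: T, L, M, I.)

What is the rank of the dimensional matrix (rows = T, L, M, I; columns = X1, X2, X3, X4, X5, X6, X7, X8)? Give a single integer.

Dimensional matrix (T×L×M×I by X1×X2×X3×X4×X5×X6×X7×X8):
  T: [ 1 -1  1  3  0  0  3  0]
  L: [ 0 -1  1  1  1  0  1  1]
  M: [ 0 -1 -1  1  0 -1  1  0]
  I: [-1 -1 -1 -1  1 -1 -1  1]
RREF → pivots at {X1,X2,X3} ⇒ r = 3

3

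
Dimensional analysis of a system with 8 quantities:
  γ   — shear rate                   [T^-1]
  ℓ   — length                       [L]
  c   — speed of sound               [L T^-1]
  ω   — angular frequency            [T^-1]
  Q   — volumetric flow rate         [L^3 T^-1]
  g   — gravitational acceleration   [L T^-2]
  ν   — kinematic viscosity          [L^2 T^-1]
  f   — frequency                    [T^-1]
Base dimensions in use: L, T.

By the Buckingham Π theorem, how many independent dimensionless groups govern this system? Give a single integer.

6

Dimensional matrix (L×T by γ×ℓ×c×ω×Q×g×ν×f):
  L: [ 0  1  1  0  3  1  2  0]
  T: [-1  0 -1 -1 -1 -2 -1 -1]
RREF → pivots at {γ,ℓ} ⇒ r = 2
Π count = n − r = 8 − 2 = 6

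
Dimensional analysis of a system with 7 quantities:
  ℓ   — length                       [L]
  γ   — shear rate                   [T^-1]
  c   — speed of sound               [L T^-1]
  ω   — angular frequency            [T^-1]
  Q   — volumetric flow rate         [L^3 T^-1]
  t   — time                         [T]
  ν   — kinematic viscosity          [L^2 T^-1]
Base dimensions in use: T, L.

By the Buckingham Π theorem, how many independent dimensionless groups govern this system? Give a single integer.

Dimensional matrix (T×L by ℓ×γ×c×ω×Q×t×ν):
  T: [ 0 -1 -1 -1 -1  1 -1]
  L: [ 1  0  1  0  3  0  2]
RREF → pivots at {ℓ,γ} ⇒ r = 2
n=7, r=2 ⇒ 5 dimensionless groups

5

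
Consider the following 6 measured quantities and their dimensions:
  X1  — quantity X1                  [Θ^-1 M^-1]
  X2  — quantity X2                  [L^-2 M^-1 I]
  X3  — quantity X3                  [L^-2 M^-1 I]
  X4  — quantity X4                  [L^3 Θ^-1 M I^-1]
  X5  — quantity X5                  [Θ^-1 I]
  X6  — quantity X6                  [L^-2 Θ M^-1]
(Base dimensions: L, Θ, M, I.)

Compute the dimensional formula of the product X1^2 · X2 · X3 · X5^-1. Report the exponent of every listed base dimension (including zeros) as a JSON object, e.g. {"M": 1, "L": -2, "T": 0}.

Dimensional matrix (L×Θ×M×I by X1×X2×X3×X4×X5×X6):
  L: [ 0 -2 -2  3  0 -2]
  Θ: [-1  0  0 -1 -1  1]
  M: [-1 -1 -1  1  0 -1]
  I: [ 0  1  1 -1  1  0]
  [L]: (2)·0+(1)·-2+(1)·-2+(-1)·0 = -4
  [Θ]: (2)·-1+(1)·0+(1)·0+(-1)·-1 = -1
  [M]: (2)·-1+(1)·-1+(1)·-1+(-1)·0 = -4
  [I]: (2)·0+(1)·1+(1)·1+(-1)·1 = 1
⇒ L^-4 Θ^-1 M^-4 I

{"L": -4, "Θ": -1, "M": -4, "I": 1}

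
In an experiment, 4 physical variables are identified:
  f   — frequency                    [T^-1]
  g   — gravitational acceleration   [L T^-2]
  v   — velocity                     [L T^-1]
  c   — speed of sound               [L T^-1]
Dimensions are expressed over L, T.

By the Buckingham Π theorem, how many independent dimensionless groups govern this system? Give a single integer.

Exponent matrix [L,T] × [f,g,v,c]:
  L: [ 0  1  1  1]
  T: [-1 -2 -1 -1]
RREF → pivots at {f,g} ⇒ r = 2
n=4, r=2 ⇒ 2 dimensionless groups

2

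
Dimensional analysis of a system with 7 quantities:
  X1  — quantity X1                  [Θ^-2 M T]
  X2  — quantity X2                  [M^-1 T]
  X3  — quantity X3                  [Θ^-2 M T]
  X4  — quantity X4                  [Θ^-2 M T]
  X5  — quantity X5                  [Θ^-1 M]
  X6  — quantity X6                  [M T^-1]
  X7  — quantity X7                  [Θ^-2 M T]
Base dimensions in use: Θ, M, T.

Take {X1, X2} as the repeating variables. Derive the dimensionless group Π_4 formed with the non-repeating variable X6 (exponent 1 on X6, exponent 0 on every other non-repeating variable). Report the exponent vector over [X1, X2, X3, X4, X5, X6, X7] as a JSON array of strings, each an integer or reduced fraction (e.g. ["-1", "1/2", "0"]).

["0", "1", "0", "0", "0", "1", "0"]

Dimensional matrix (Θ×M×T by X1×X2×X3×X4×X5×X6×X7):
  Θ: [-2  0 -2 -2 -1  0 -2]
  M: [ 1 -1  1  1  1  1  1]
  T: [ 1  1  1  1  0 -1  1]
Echelon form has 2 nonzero rows (pivots: X1,X2)
Repeat: X1,X2; free: X3,X4,X5,X6,X7
RREF:
  r0: [   1    0    1    1  1/2    0    1]
  r1: [   0    1    0    0 -1/2   -1    0]
  r2: [   0    0    0    0    0    0    0]
Fix exponent of X6 at 1, X3 at 0, X4 at 0, X5 at 0, X7 at 0; solve each RREF row for its pivot's exponent:
  r0: exp(X1) + (0)·1 = 0 ⇒ exp(X1) = 0
  r1: exp(X2) + (-1)·1 = 0 ⇒ exp(X2) = 1
Π_4 = X2 · X6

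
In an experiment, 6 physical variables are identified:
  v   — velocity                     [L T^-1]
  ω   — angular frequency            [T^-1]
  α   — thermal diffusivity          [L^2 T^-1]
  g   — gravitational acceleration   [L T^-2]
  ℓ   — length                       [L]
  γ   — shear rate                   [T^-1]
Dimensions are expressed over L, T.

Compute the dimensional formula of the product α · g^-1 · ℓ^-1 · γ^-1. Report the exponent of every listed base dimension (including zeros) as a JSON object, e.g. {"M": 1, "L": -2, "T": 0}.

{"L": 0, "T": 2}

Dimensional matrix (L×T by v×ω×α×g×ℓ×γ):
  L: [ 1  0  2  1  1  0]
  T: [-1 -1 -1 -2  0 -1]
  [L]: (1)·2+(-1)·1+(-1)·1+(-1)·0 = 0
  [T]: (1)·-1+(-1)·-2+(-1)·0+(-1)·-1 = 2
⇒ T^2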